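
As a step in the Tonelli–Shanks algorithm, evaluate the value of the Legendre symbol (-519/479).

-1

(-519/479)
  = -(519/479)    [479 ≡ 3 mod 4 ⇒ (-1/479) = -1]
  = -(40/479)    [519 ≡ 40 mod 479]
  = -(5/479)    [479 ≡ 7 mod 8 ⇒ (2/479)^3 = +1]
  = -(479/5)    [QR: 5 ≡ 1 mod 4, sign kept]
  = -(4/5)    [479 ≡ 4 mod 5]
  = -(1/5)    [5 ≡ 5 mod 8 ⇒ (2/5)^2 = +1]
  = -1    [(1/5) = 1]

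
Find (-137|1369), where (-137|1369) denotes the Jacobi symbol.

Pull out -1: (-137|1369) = (-1|1369)·(137|1369). Since 1369 ≡ 1 (mod 4), (-1|1369) = +1. Now have (137|1369).
137 ≡ 1 (mod 4), so quadratic reciprocity gives (137|1369) = (1369|137). Reduce: 1369 ≡ 136 (mod 137). Now have (136|137).
Factor out 2: 136 = 2^3·17. Since 137 ≡ 1 (mod 8), (2|137) = +1, and (2|137)^3 = +1. Now have (17|137).
17 ≡ 1 (mod 4), so quadratic reciprocity gives (17|137) = (137|17). Reduce: 137 ≡ 1 (mod 17). Now have (1|17).
(1|17) = 1. Collecting the sign factors: 1.

1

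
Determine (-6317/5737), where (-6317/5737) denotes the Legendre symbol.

Reduce the numerator: -6317 ≡ 5157 (mod 5737), so (-6317/5737) = (5157/5737).
5157 ≡ 1 (mod 4), so quadratic reciprocity gives (5157/5737) = (5737/5157). Reduce: 5737 ≡ 580 (mod 5157). Now have (580/5157).
Factor out 2: 580 = 2^2·145. Since 5157 ≡ 5 (mod 8), (2/5157) = -1, and (2/5157)^2 = +1. Now have (145/5157).
145 ≡ 1 (mod 4), so quadratic reciprocity gives (145/5157) = (5157/145). Reduce: 5157 ≡ 82 (mod 145). Now have (82/145).
Factor out 2: 82 = 2·41. Since 145 ≡ 1 (mod 8), (2/145) = +1. Now have (41/145).
41 ≡ 1 (mod 4), so quadratic reciprocity gives (41/145) = (145/41). Reduce: 145 ≡ 22 (mod 41). Now have (22/41).
Factor out 2: 22 = 2·11. Since 41 ≡ 1 (mod 8), (2/41) = +1. Now have (11/41).
41 ≡ 1 (mod 4), so quadratic reciprocity gives (11/41) = (41/11). Reduce: 41 ≡ 8 (mod 11). Now have (8/11).
Factor out 2: 8 = 2^3. Since 11 ≡ 3 (mod 8), (2/11) = -1, and (2/11)^3 = -1. Now have -(1/11).
(1/11) = 1. Collecting the sign factors: -1.

-1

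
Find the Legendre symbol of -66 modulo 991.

-1

Reduce the numerator: -66 ≡ 925 (mod 991), so (-66|991) = (925|991).
925 ≡ 1 (mod 4), so quadratic reciprocity gives (925|991) = (991|925). Reduce: 991 ≡ 66 (mod 925). Now have (66|925).
Factor out 2: 66 = 2·33. Since 925 ≡ 5 (mod 8), (2|925) = -1. Now have -(33|925).
33 ≡ 1 (mod 4), so quadratic reciprocity gives (33|925) = (925|33). Reduce: 925 ≡ 1 (mod 33). Now have -(1|33).
(1|33) = 1. Collecting the sign factors: -1.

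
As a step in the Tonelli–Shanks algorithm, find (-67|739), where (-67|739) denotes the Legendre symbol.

Reduce the numerator: -67 ≡ 672 (mod 739), so (-67|739) = (672|739).
Factor out 2: 672 = 2^5·21. Since 739 ≡ 3 (mod 8), (2|739) = -1, and (2|739)^5 = -1. Now have -(21|739).
21 ≡ 1 (mod 4), so quadratic reciprocity gives (21|739) = (739|21). Reduce: 739 ≡ 4 (mod 21). Now have -(4|21).
Factor out 2: 4 = 2^2. Since 21 ≡ 5 (mod 8), (2|21) = -1, and (2|21)^2 = +1. Now have -(1|21).
(1|21) = 1. Collecting the sign factors: -1.

-1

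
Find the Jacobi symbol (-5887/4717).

-1

(-5887/4717)
  = (3547/4717)    [-5887 ≡ 3547 mod 4717]
  = (4717/3547)    [QR: 4717 ≡ 1 mod 4, sign kept]
  = (1170/3547)    [4717 ≡ 1170 mod 3547]
  = -(585/3547)    [3547 ≡ 3 mod 8 ⇒ (2/3547) = -1]
  = -(3547/585)    [QR: 585 ≡ 1 mod 4, sign kept]
  = -(37/585)    [3547 ≡ 37 mod 585]
  = -(585/37)    [QR: 37 ≡ 1 mod 4, sign kept]
  = -(30/37)    [585 ≡ 30 mod 37]
  = (15/37)    [37 ≡ 5 mod 8 ⇒ (2/37) = -1]
  = (37/15)    [QR: 37 ≡ 1 mod 4, sign kept]
  = (7/15)    [37 ≡ 7 mod 15]
  = -(15/7)    [QR: both ≡ 3 mod 4, sign flips]
  = -(1/7)    [15 ≡ 1 mod 7]
  = -1    [(1/7) = 1]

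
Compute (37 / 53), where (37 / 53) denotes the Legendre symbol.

(37 / 53)
  = (53 / 37)    [QR: 37 ≡ 1 mod 4, sign kept]
  = (16 / 37)    [53 ≡ 16 mod 37]
  = (1 / 37)    [37 ≡ 5 mod 8 ⇒ (2 / 37)^4 = +1]
  = 1    [(1 / 37) = 1]

1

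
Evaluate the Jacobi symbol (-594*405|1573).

By multiplicativity, (-594·405|1573) = (-594|1573)·(405|1573).
First factor (-594|1573):
(-594|1573)
  = (979|1573)    [-594 ≡ 979 mod 1573]
  = (1573|979)    [QR: 1573 ≡ 1 mod 4, sign kept]
  = (594|979)    [1573 ≡ 594 mod 979]
  = -(297|979)    [979 ≡ 3 mod 8 ⇒ (2|979) = -1]
  = -(979|297)    [QR: 297 ≡ 1 mod 4, sign kept]
  = -(88|297)    [979 ≡ 88 mod 297]
  = -(11|297)    [297 ≡ 1 mod 8 ⇒ (2|297)^3 = +1]
  = -(297|11)    [QR: 297 ≡ 1 mod 4, sign kept]
  = -(0|11)    [297 ≡ 0 mod 11]
  = 0    [numerator 0, gcd > 1]
Second factor (405|1573):
(405|1573)
  = (1573|405)    [QR: 405 ≡ 1 mod 4, sign kept]
  = (358|405)    [1573 ≡ 358 mod 405]
  = -(179|405)    [405 ≡ 5 mod 8 ⇒ (2|405) = -1]
  = -(405|179)    [QR: 405 ≡ 1 mod 4, sign kept]
  = -(47|179)    [405 ≡ 47 mod 179]
  = (179|47)    [QR: both ≡ 3 mod 4, sign flips]
  = (38|47)    [179 ≡ 38 mod 47]
  = (19|47)    [47 ≡ 7 mod 8 ⇒ (2|47) = +1]
  = -(47|19)    [QR: both ≡ 3 mod 4, sign flips]
  = -(9|19)    [47 ≡ 9 mod 19]
  = -(19|9)    [QR: 9 ≡ 1 mod 4, sign kept]
  = -(1|9)    [19 ≡ 1 mod 9]
  = -1    [(1|9) = 1]
Product: (0)·(-1) = 0.

0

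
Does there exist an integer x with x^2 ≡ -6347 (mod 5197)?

yes

Pull out -1: (-6347|5197) = (-1|5197)·(6347|5197). Since 5197 ≡ 1 (mod 4), (-1|5197) = +1. Now have (6347|5197).
Reduce the numerator: 6347 ≡ 1150 (mod 5197), so (6347|5197) = (1150|5197).
Factor out 2: 1150 = 2·575. Since 5197 ≡ 5 (mod 8), (2|5197) = -1. Now have -(575|5197).
5197 ≡ 1 (mod 4), so quadratic reciprocity gives (575|5197) = (5197|575). Reduce: 5197 ≡ 22 (mod 575). Now have -(22|575).
Factor out 2: 22 = 2·11. Since 575 ≡ 7 (mod 8), (2|575) = +1. Now have -(11|575).
Both 11 ≡ 3 and 575 ≡ 3 (mod 4), so reciprocity gives (11|575) = -(575|11). Reduce: 575 ≡ 3 (mod 11). Now have (3|11).
Both 3 ≡ 3 and 11 ≡ 3 (mod 4), so reciprocity gives (3|11) = -(11|3). Reduce: 11 ≡ 2 (mod 3). Now have -(2|3).
Factor out 2: 2 = 2. Since 3 ≡ 3 (mod 8), (2|3) = -1. Now have (1|3).
(1|3) = 1. Collecting the sign factors: 1.
The Legendre symbol is 1, so x^2 ≡ -6347 (mod 5197) has solution.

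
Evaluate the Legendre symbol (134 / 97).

(134 / 97)
  = (37 / 97)    [134 ≡ 37 mod 97]
  = (97 / 37)    [QR: 37 ≡ 1 mod 4, sign kept]
  = (23 / 37)    [97 ≡ 23 mod 37]
  = (37 / 23)    [QR: 37 ≡ 1 mod 4, sign kept]
  = (14 / 23)    [37 ≡ 14 mod 23]
  = (7 / 23)    [23 ≡ 7 mod 8 ⇒ (2 / 23) = +1]
  = -(23 / 7)    [QR: both ≡ 3 mod 4, sign flips]
  = -(2 / 7)    [23 ≡ 2 mod 7]
  = -(1 / 7)    [7 ≡ 7 mod 8 ⇒ (2 / 7) = +1]
  = -1    [(1 / 7) = 1]

-1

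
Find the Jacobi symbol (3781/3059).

(3781/3059)
  = (722/3059)    [3781 ≡ 722 mod 3059]
  = -(361/3059)    [3059 ≡ 3 mod 8 ⇒ (2/3059) = -1]
  = -(3059/361)    [QR: 361 ≡ 1 mod 4, sign kept]
  = -(171/361)    [3059 ≡ 171 mod 361]
  = -(361/171)    [QR: 361 ≡ 1 mod 4, sign kept]
  = -(19/171)    [361 ≡ 19 mod 171]
  = (171/19)    [QR: both ≡ 3 mod 4, sign flips]
  = (0/19)    [171 ≡ 0 mod 19]
  = 0    [numerator 0, gcd > 1]

0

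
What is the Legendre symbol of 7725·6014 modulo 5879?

-1

By multiplicativity, (7725·6014|5879) = (7725|5879)·(6014|5879).
First factor (7725|5879):
Reduce the numerator: 7725 ≡ 1846 (mod 5879), so (7725|5879) = (1846|5879).
Factor out 2: 1846 = 2·923. Since 5879 ≡ 7 (mod 8), (2|5879) = +1. Now have (923|5879).
Both 923 ≡ 3 and 5879 ≡ 3 (mod 4), so reciprocity gives (923|5879) = -(5879|923). Reduce: 5879 ≡ 341 (mod 923). Now have -(341|923).
341 ≡ 1 (mod 4), so quadratic reciprocity gives (341|923) = (923|341). Reduce: 923 ≡ 241 (mod 341). Now have -(241|341).
241 ≡ 1 (mod 4), so quadratic reciprocity gives (241|341) = (341|241). Reduce: 341 ≡ 100 (mod 241). Now have -(100|241).
Factor out 2: 100 = 2^2·25. Since 241 ≡ 1 (mod 8), (2|241) = +1, and (2|241)^2 = +1. Now have -(25|241).
25 ≡ 1 (mod 4), so quadratic reciprocity gives (25|241) = (241|25). Reduce: 241 ≡ 16 (mod 25). Now have -(16|25).
Factor out 2: 16 = 2^4. Since 25 ≡ 1 (mod 8), (2|25) = +1, and (2|25)^4 = +1. Now have -(1|25).
(1|25) = 1. Collecting the sign factors: -1.
Second factor (6014|5879):
Reduce the numerator: 6014 ≡ 135 (mod 5879), so (6014|5879) = (135|5879).
Both 135 ≡ 3 and 5879 ≡ 3 (mod 4), so reciprocity gives (135|5879) = -(5879|135). Reduce: 5879 ≡ 74 (mod 135). Now have -(74|135).
Factor out 2: 74 = 2·37. Since 135 ≡ 7 (mod 8), (2|135) = +1. Now have -(37|135).
37 ≡ 1 (mod 4), so quadratic reciprocity gives (37|135) = (135|37). Reduce: 135 ≡ 24 (mod 37). Now have -(24|37).
Factor out 2: 24 = 2^3·3. Since 37 ≡ 5 (mod 8), (2|37) = -1, and (2|37)^3 = -1. Now have (3|37).
37 ≡ 1 (mod 4), so quadratic reciprocity gives (3|37) = (37|3). Reduce: 37 ≡ 1 (mod 3). Now have (1|3).
(1|3) = 1. Collecting the sign factors: 1.
Product: (-1)·(1) = -1.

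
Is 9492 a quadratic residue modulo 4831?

yes

(9492/4831)
  = (4661/4831)    [9492 ≡ 4661 mod 4831]
  = (4831/4661)    [QR: 4661 ≡ 1 mod 4, sign kept]
  = (170/4661)    [4831 ≡ 170 mod 4661]
  = -(85/4661)    [4661 ≡ 5 mod 8 ⇒ (2/4661) = -1]
  = -(4661/85)    [QR: 85 ≡ 1 mod 4, sign kept]
  = -(71/85)    [4661 ≡ 71 mod 85]
  = -(85/71)    [QR: 85 ≡ 1 mod 4, sign kept]
  = -(14/71)    [85 ≡ 14 mod 71]
  = -(7/71)    [71 ≡ 7 mod 8 ⇒ (2/71) = +1]
  = (71/7)    [QR: both ≡ 3 mod 4, sign flips]
  = (1/7)    [71 ≡ 1 mod 7]
  = 1    [(1/7) = 1]
The Legendre symbol is 1, so x^2 ≡ 9492 (mod 4831) has solution.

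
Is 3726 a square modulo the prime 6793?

yes

(3726/6793)
  = (1863/6793)    [6793 ≡ 1 mod 8 ⇒ (2/6793) = +1]
  = (6793/1863)    [QR: 6793 ≡ 1 mod 4, sign kept]
  = (1204/1863)    [6793 ≡ 1204 mod 1863]
  = (301/1863)    [1863 ≡ 7 mod 8 ⇒ (2/1863)^2 = +1]
  = (1863/301)    [QR: 301 ≡ 1 mod 4, sign kept]
  = (57/301)    [1863 ≡ 57 mod 301]
  = (301/57)    [QR: 57 ≡ 1 mod 4, sign kept]
  = (16/57)    [301 ≡ 16 mod 57]
  = (1/57)    [57 ≡ 1 mod 8 ⇒ (2/57)^4 = +1]
  = 1    [(1/57) = 1]
(3726/6793) = 1, and 6793 is prime, so 3726 is a quadratic residue mod 6793.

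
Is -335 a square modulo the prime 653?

Reduce the numerator: -335 ≡ 318 (mod 653), so (-335/653) = (318/653).
Factor out 2: 318 = 2·159. Since 653 ≡ 5 (mod 8), (2/653) = -1. Now have -(159/653).
653 ≡ 1 (mod 4), so quadratic reciprocity gives (159/653) = (653/159). Reduce: 653 ≡ 17 (mod 159). Now have -(17/159).
17 ≡ 1 (mod 4), so quadratic reciprocity gives (17/159) = (159/17). Reduce: 159 ≡ 6 (mod 17). Now have -(6/17).
Factor out 2: 6 = 2·3. Since 17 ≡ 1 (mod 8), (2/17) = +1. Now have -(3/17).
17 ≡ 1 (mod 4), so quadratic reciprocity gives (3/17) = (17/3). Reduce: 17 ≡ 2 (mod 3). Now have -(2/3).
Factor out 2: 2 = 2. Since 3 ≡ 3 (mod 8), (2/3) = -1. Now have (1/3).
(1/3) = 1. Collecting the sign factors: 1.
The Legendre symbol is 1, so x^2 ≡ -335 (mod 653) has solution.

yes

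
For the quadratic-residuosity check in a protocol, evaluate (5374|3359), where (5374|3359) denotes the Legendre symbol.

Reduce the numerator: 5374 ≡ 2015 (mod 3359), so (5374|3359) = (2015|3359).
Both 2015 ≡ 3 and 3359 ≡ 3 (mod 4), so reciprocity gives (2015|3359) = -(3359|2015). Reduce: 3359 ≡ 1344 (mod 2015). Now have -(1344|2015).
Factor out 2: 1344 = 2^6·21. Since 2015 ≡ 7 (mod 8), (2|2015) = +1, and (2|2015)^6 = +1. Now have -(21|2015).
21 ≡ 1 (mod 4), so quadratic reciprocity gives (21|2015) = (2015|21). Reduce: 2015 ≡ 20 (mod 21). Now have -(20|21).
Factor out 2: 20 = 2^2·5. Since 21 ≡ 5 (mod 8), (2|21) = -1, and (2|21)^2 = +1. Now have -(5|21).
5 ≡ 1 (mod 4), so quadratic reciprocity gives (5|21) = (21|5). Reduce: 21 ≡ 1 (mod 5). Now have -(1|5).
(1|5) = 1. Collecting the sign factors: -1.

-1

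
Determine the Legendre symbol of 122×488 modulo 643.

1

By multiplicativity, (122·488 / 643) = (122 / 643)·(488 / 643).
First factor (122 / 643):
Factor out 2: 122 = 2·61. Since 643 ≡ 3 (mod 8), (2 / 643) = -1. Now have -(61 / 643).
61 ≡ 1 (mod 4), so quadratic reciprocity gives (61 / 643) = (643 / 61). Reduce: 643 ≡ 33 (mod 61). Now have -(33 / 61).
33 ≡ 1 (mod 4), so quadratic reciprocity gives (33 / 61) = (61 / 33). Reduce: 61 ≡ 28 (mod 33). Now have -(28 / 33).
Factor out 2: 28 = 2^2·7. Since 33 ≡ 1 (mod 8), (2 / 33) = +1, and (2 / 33)^2 = +1. Now have -(7 / 33).
33 ≡ 1 (mod 4), so quadratic reciprocity gives (7 / 33) = (33 / 7). Reduce: 33 ≡ 5 (mod 7). Now have -(5 / 7).
5 ≡ 1 (mod 4), so quadratic reciprocity gives (5 / 7) = (7 / 5). Reduce: 7 ≡ 2 (mod 5). Now have -(2 / 5).
Factor out 2: 2 = 2. Since 5 ≡ 5 (mod 8), (2 / 5) = -1. Now have (1 / 5).
(1 / 5) = 1. Collecting the sign factors: 1.
Second factor (488 / 643):
Factor out 2: 488 = 2^3·61. Since 643 ≡ 3 (mod 8), (2 / 643) = -1, and (2 / 643)^3 = -1. Now have -(61 / 643).
61 ≡ 1 (mod 4), so quadratic reciprocity gives (61 / 643) = (643 / 61). Reduce: 643 ≡ 33 (mod 61). Now have -(33 / 61).
33 ≡ 1 (mod 4), so quadratic reciprocity gives (33 / 61) = (61 / 33). Reduce: 61 ≡ 28 (mod 33). Now have -(28 / 33).
Factor out 2: 28 = 2^2·7. Since 33 ≡ 1 (mod 8), (2 / 33) = +1, and (2 / 33)^2 = +1. Now have -(7 / 33).
33 ≡ 1 (mod 4), so quadratic reciprocity gives (7 / 33) = (33 / 7). Reduce: 33 ≡ 5 (mod 7). Now have -(5 / 7).
5 ≡ 1 (mod 4), so quadratic reciprocity gives (5 / 7) = (7 / 5). Reduce: 7 ≡ 2 (mod 5). Now have -(2 / 5).
Factor out 2: 2 = 2. Since 5 ≡ 5 (mod 8), (2 / 5) = -1. Now have (1 / 5).
(1 / 5) = 1. Collecting the sign factors: 1.
Product: (1)·(1) = 1.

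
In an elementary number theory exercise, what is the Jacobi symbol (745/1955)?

745 ≡ 1 (mod 4), so quadratic reciprocity gives (745/1955) = (1955/745). Reduce: 1955 ≡ 465 (mod 745). Now have (465/745).
465 ≡ 1 (mod 4), so quadratic reciprocity gives (465/745) = (745/465). Reduce: 745 ≡ 280 (mod 465). Now have (280/465).
Factor out 2: 280 = 2^3·35. Since 465 ≡ 1 (mod 8), (2/465) = +1, and (2/465)^3 = +1. Now have (35/465).
465 ≡ 1 (mod 4), so quadratic reciprocity gives (35/465) = (465/35). Reduce: 465 ≡ 10 (mod 35). Now have (10/35).
Factor out 2: 10 = 2·5. Since 35 ≡ 3 (mod 8), (2/35) = -1. Now have -(5/35).
5 ≡ 1 (mod 4), so quadratic reciprocity gives (5/35) = (35/5). Reduce: 35 ≡ 0 (mod 5). Now have -(0/5).
The numerator is now 0 with denominator 5 > 1: the symbol is 0.

0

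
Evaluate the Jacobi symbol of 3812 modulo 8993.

(3812/8993)
  = (953/8993)    [8993 ≡ 1 mod 8 ⇒ (2/8993)^2 = +1]
  = (8993/953)    [QR: 953 ≡ 1 mod 4, sign kept]
  = (416/953)    [8993 ≡ 416 mod 953]
  = (13/953)    [953 ≡ 1 mod 8 ⇒ (2/953)^5 = +1]
  = (953/13)    [QR: 13 ≡ 1 mod 4, sign kept]
  = (4/13)    [953 ≡ 4 mod 13]
  = (1/13)    [13 ≡ 5 mod 8 ⇒ (2/13)^2 = +1]
  = 1    [(1/13) = 1]

1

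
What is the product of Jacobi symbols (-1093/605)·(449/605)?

By multiplicativity, (-1093·449/605) = (-1093/605)·(449/605).
First factor (-1093/605):
Reduce the numerator: -1093 ≡ 117 (mod 605), so (-1093/605) = (117/605).
117 ≡ 1 (mod 4), so quadratic reciprocity gives (117/605) = (605/117). Reduce: 605 ≡ 20 (mod 117). Now have (20/117).
Factor out 2: 20 = 2^2·5. Since 117 ≡ 5 (mod 8), (2/117) = -1, and (2/117)^2 = +1. Now have (5/117).
5 ≡ 1 (mod 4), so quadratic reciprocity gives (5/117) = (117/5). Reduce: 117 ≡ 2 (mod 5). Now have (2/5).
Factor out 2: 2 = 2. Since 5 ≡ 5 (mod 8), (2/5) = -1. Now have -(1/5).
(1/5) = 1. Collecting the sign factors: -1.
Second factor (449/605):
449 ≡ 1 (mod 4), so quadratic reciprocity gives (449/605) = (605/449). Reduce: 605 ≡ 156 (mod 449). Now have (156/449).
Factor out 2: 156 = 2^2·39. Since 449 ≡ 1 (mod 8), (2/449) = +1, and (2/449)^2 = +1. Now have (39/449).
449 ≡ 1 (mod 4), so quadratic reciprocity gives (39/449) = (449/39). Reduce: 449 ≡ 20 (mod 39). Now have (20/39).
Factor out 2: 20 = 2^2·5. Since 39 ≡ 7 (mod 8), (2/39) = +1, and (2/39)^2 = +1. Now have (5/39).
5 ≡ 1 (mod 4), so quadratic reciprocity gives (5/39) = (39/5). Reduce: 39 ≡ 4 (mod 5). Now have (4/5).
Factor out 2: 4 = 2^2. Since 5 ≡ 5 (mod 8), (2/5) = -1, and (2/5)^2 = +1. Now have (1/5).
(1/5) = 1. Collecting the sign factors: 1.
Product: (-1)·(1) = -1.

-1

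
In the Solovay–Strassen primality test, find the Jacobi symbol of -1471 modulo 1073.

-1

(-1471/1073)
  = (675/1073)    [-1471 ≡ 675 mod 1073]
  = (1073/675)    [QR: 1073 ≡ 1 mod 4, sign kept]
  = (398/675)    [1073 ≡ 398 mod 675]
  = -(199/675)    [675 ≡ 3 mod 8 ⇒ (2/675) = -1]
  = (675/199)    [QR: both ≡ 3 mod 4, sign flips]
  = (78/199)    [675 ≡ 78 mod 199]
  = (39/199)    [199 ≡ 7 mod 8 ⇒ (2/199) = +1]
  = -(199/39)    [QR: both ≡ 3 mod 4, sign flips]
  = -(4/39)    [199 ≡ 4 mod 39]
  = -(1/39)    [39 ≡ 7 mod 8 ⇒ (2/39)^2 = +1]
  = -1    [(1/39) = 1]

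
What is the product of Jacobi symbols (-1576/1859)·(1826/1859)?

By multiplicativity, (-1576·1826/1859) = (-1576/1859)·(1826/1859).
First factor (-1576/1859):
(-1576/1859)
  = -(1576/1859)    [1859 ≡ 3 mod 4 ⇒ (-1/1859) = -1]
  = (197/1859)    [1859 ≡ 3 mod 8 ⇒ (2/1859)^3 = -1]
  = (1859/197)    [QR: 197 ≡ 1 mod 4, sign kept]
  = (86/197)    [1859 ≡ 86 mod 197]
  = -(43/197)    [197 ≡ 5 mod 8 ⇒ (2/197) = -1]
  = -(197/43)    [QR: 197 ≡ 1 mod 4, sign kept]
  = -(25/43)    [197 ≡ 25 mod 43]
  = -(43/25)    [QR: 25 ≡ 1 mod 4, sign kept]
  = -(18/25)    [43 ≡ 18 mod 25]
  = -(9/25)    [25 ≡ 1 mod 8 ⇒ (2/25) = +1]
  = -(25/9)    [QR: 9 ≡ 1 mod 4, sign kept]
  = -(7/9)    [25 ≡ 7 mod 9]
  = -(9/7)    [QR: 9 ≡ 1 mod 4, sign kept]
  = -(2/7)    [9 ≡ 2 mod 7]
  = -(1/7)    [7 ≡ 7 mod 8 ⇒ (2/7) = +1]
  = -1    [(1/7) = 1]
Second factor (1826/1859):
(1826/1859)
  = -(913/1859)    [1859 ≡ 3 mod 8 ⇒ (2/1859) = -1]
  = -(1859/913)    [QR: 913 ≡ 1 mod 4, sign kept]
  = -(33/913)    [1859 ≡ 33 mod 913]
  = -(913/33)    [QR: 33 ≡ 1 mod 4, sign kept]
  = -(22/33)    [913 ≡ 22 mod 33]
  = -(11/33)    [33 ≡ 1 mod 8 ⇒ (2/33) = +1]
  = -(33/11)    [QR: 33 ≡ 1 mod 4, sign kept]
  = -(0/11)    [33 ≡ 0 mod 11]
  = 0    [numerator 0, gcd > 1]
Product: (-1)·(0) = 0.

0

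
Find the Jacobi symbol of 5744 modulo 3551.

-1

(5744|3551)
  = (2193|3551)    [5744 ≡ 2193 mod 3551]
  = (3551|2193)    [QR: 2193 ≡ 1 mod 4, sign kept]
  = (1358|2193)    [3551 ≡ 1358 mod 2193]
  = (679|2193)    [2193 ≡ 1 mod 8 ⇒ (2|2193) = +1]
  = (2193|679)    [QR: 2193 ≡ 1 mod 4, sign kept]
  = (156|679)    [2193 ≡ 156 mod 679]
  = (39|679)    [679 ≡ 7 mod 8 ⇒ (2|679)^2 = +1]
  = -(679|39)    [QR: both ≡ 3 mod 4, sign flips]
  = -(16|39)    [679 ≡ 16 mod 39]
  = -(1|39)    [39 ≡ 7 mod 8 ⇒ (2|39)^4 = +1]
  = -1    [(1|39) = 1]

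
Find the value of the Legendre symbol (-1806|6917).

-1

Reduce the numerator: -1806 ≡ 5111 (mod 6917), so (-1806|6917) = (5111|6917).
6917 ≡ 1 (mod 4), so quadratic reciprocity gives (5111|6917) = (6917|5111). Reduce: 6917 ≡ 1806 (mod 5111). Now have (1806|5111).
Factor out 2: 1806 = 2·903. Since 5111 ≡ 7 (mod 8), (2|5111) = +1. Now have (903|5111).
Both 903 ≡ 3 and 5111 ≡ 3 (mod 4), so reciprocity gives (903|5111) = -(5111|903). Reduce: 5111 ≡ 596 (mod 903). Now have -(596|903).
Factor out 2: 596 = 2^2·149. Since 903 ≡ 7 (mod 8), (2|903) = +1, and (2|903)^2 = +1. Now have -(149|903).
149 ≡ 1 (mod 4), so quadratic reciprocity gives (149|903) = (903|149). Reduce: 903 ≡ 9 (mod 149). Now have -(9|149).
9 ≡ 1 (mod 4), so quadratic reciprocity gives (9|149) = (149|9). Reduce: 149 ≡ 5 (mod 9). Now have -(5|9).
5 ≡ 1 (mod 4), so quadratic reciprocity gives (5|9) = (9|5). Reduce: 9 ≡ 4 (mod 5). Now have -(4|5).
Factor out 2: 4 = 2^2. Since 5 ≡ 5 (mod 8), (2|5) = -1, and (2|5)^2 = +1. Now have -(1|5).
(1|5) = 1. Collecting the sign factors: -1.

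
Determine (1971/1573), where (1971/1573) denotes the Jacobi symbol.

-1

(1971/1573)
  = (398/1573)    [1971 ≡ 398 mod 1573]
  = -(199/1573)    [1573 ≡ 5 mod 8 ⇒ (2/1573) = -1]
  = -(1573/199)    [QR: 1573 ≡ 1 mod 4, sign kept]
  = -(180/199)    [1573 ≡ 180 mod 199]
  = -(45/199)    [199 ≡ 7 mod 8 ⇒ (2/199)^2 = +1]
  = -(199/45)    [QR: 45 ≡ 1 mod 4, sign kept]
  = -(19/45)    [199 ≡ 19 mod 45]
  = -(45/19)    [QR: 45 ≡ 1 mod 4, sign kept]
  = -(7/19)    [45 ≡ 7 mod 19]
  = (19/7)    [QR: both ≡ 3 mod 4, sign flips]
  = (5/7)    [19 ≡ 5 mod 7]
  = (7/5)    [QR: 5 ≡ 1 mod 4, sign kept]
  = (2/5)    [7 ≡ 2 mod 5]
  = -(1/5)    [5 ≡ 5 mod 8 ⇒ (2/5) = -1]
  = -1    [(1/5) = 1]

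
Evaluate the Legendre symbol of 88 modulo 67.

Reduce the numerator: 88 ≡ 21 (mod 67), so (88/67) = (21/67).
21 ≡ 1 (mod 4), so quadratic reciprocity gives (21/67) = (67/21). Reduce: 67 ≡ 4 (mod 21). Now have (4/21).
Factor out 2: 4 = 2^2. Since 21 ≡ 5 (mod 8), (2/21) = -1, and (2/21)^2 = +1. Now have (1/21).
(1/21) = 1. Collecting the sign factors: 1.

1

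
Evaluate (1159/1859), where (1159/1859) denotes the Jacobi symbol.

Both 1159 ≡ 3 and 1859 ≡ 3 (mod 4), so reciprocity gives (1159/1859) = -(1859/1159). Reduce: 1859 ≡ 700 (mod 1159). Now have -(700/1159).
Factor out 2: 700 = 2^2·175. Since 1159 ≡ 7 (mod 8), (2/1159) = +1, and (2/1159)^2 = +1. Now have -(175/1159).
Both 175 ≡ 3 and 1159 ≡ 3 (mod 4), so reciprocity gives (175/1159) = -(1159/175). Reduce: 1159 ≡ 109 (mod 175). Now have (109/175).
109 ≡ 1 (mod 4), so quadratic reciprocity gives (109/175) = (175/109). Reduce: 175 ≡ 66 (mod 109). Now have (66/109).
Factor out 2: 66 = 2·33. Since 109 ≡ 5 (mod 8), (2/109) = -1. Now have -(33/109).
33 ≡ 1 (mod 4), so quadratic reciprocity gives (33/109) = (109/33). Reduce: 109 ≡ 10 (mod 33). Now have -(10/33).
Factor out 2: 10 = 2·5. Since 33 ≡ 1 (mod 8), (2/33) = +1. Now have -(5/33).
5 ≡ 1 (mod 4), so quadratic reciprocity gives (5/33) = (33/5). Reduce: 33 ≡ 3 (mod 5). Now have -(3/5).
5 ≡ 1 (mod 4), so quadratic reciprocity gives (3/5) = (5/3). Reduce: 5 ≡ 2 (mod 3). Now have -(2/3).
Factor out 2: 2 = 2. Since 3 ≡ 3 (mod 8), (2/3) = -1. Now have (1/3).
(1/3) = 1. Collecting the sign factors: 1.

1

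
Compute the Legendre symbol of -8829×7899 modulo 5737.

By multiplicativity, (-8829·7899/5737) = (-8829/5737)·(7899/5737).
First factor (-8829/5737):
(-8829/5737)
  = (8829/5737)    [5737 ≡ 1 mod 4 ⇒ (-1/5737) = +1]
  = (3092/5737)    [8829 ≡ 3092 mod 5737]
  = (773/5737)    [5737 ≡ 1 mod 8 ⇒ (2/5737)^2 = +1]
  = (5737/773)    [QR: 773 ≡ 1 mod 4, sign kept]
  = (326/773)    [5737 ≡ 326 mod 773]
  = -(163/773)    [773 ≡ 5 mod 8 ⇒ (2/773) = -1]
  = -(773/163)    [QR: 773 ≡ 1 mod 4, sign kept]
  = -(121/163)    [773 ≡ 121 mod 163]
  = -(163/121)    [QR: 121 ≡ 1 mod 4, sign kept]
  = -(42/121)    [163 ≡ 42 mod 121]
  = -(21/121)    [121 ≡ 1 mod 8 ⇒ (2/121) = +1]
  = -(121/21)    [QR: 21 ≡ 1 mod 4, sign kept]
  = -(16/21)    [121 ≡ 16 mod 21]
  = -(1/21)    [21 ≡ 5 mod 8 ⇒ (2/21)^4 = +1]
  = -1    [(1/21) = 1]
Second factor (7899/5737):
(7899/5737)
  = (2162/5737)    [7899 ≡ 2162 mod 5737]
  = (1081/5737)    [5737 ≡ 1 mod 8 ⇒ (2/5737) = +1]
  = (5737/1081)    [QR: 1081 ≡ 1 mod 4, sign kept]
  = (332/1081)    [5737 ≡ 332 mod 1081]
  = (83/1081)    [1081 ≡ 1 mod 8 ⇒ (2/1081)^2 = +1]
  = (1081/83)    [QR: 1081 ≡ 1 mod 4, sign kept]
  = (2/83)    [1081 ≡ 2 mod 83]
  = -(1/83)    [83 ≡ 3 mod 8 ⇒ (2/83) = -1]
  = -1    [(1/83) = 1]
Product: (-1)·(-1) = 1.

1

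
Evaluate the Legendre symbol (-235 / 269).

1

Pull out -1: (-235 / 269) = (-1 / 269)·(235 / 269). Since 269 ≡ 1 (mod 4), (-1 / 269) = +1. Now have (235 / 269).
269 ≡ 1 (mod 4), so quadratic reciprocity gives (235 / 269) = (269 / 235). Reduce: 269 ≡ 34 (mod 235). Now have (34 / 235).
Factor out 2: 34 = 2·17. Since 235 ≡ 3 (mod 8), (2 / 235) = -1. Now have -(17 / 235).
17 ≡ 1 (mod 4), so quadratic reciprocity gives (17 / 235) = (235 / 17). Reduce: 235 ≡ 14 (mod 17). Now have -(14 / 17).
Factor out 2: 14 = 2·7. Since 17 ≡ 1 (mod 8), (2 / 17) = +1. Now have -(7 / 17).
17 ≡ 1 (mod 4), so quadratic reciprocity gives (7 / 17) = (17 / 7). Reduce: 17 ≡ 3 (mod 7). Now have -(3 / 7).
Both 3 ≡ 3 and 7 ≡ 3 (mod 4), so reciprocity gives (3 / 7) = -(7 / 3). Reduce: 7 ≡ 1 (mod 3). Now have (1 / 3).
(1 / 3) = 1. Collecting the sign factors: 1.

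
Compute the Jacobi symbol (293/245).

Reduce the numerator: 293 ≡ 48 (mod 245), so (293/245) = (48/245).
Factor out 2: 48 = 2^4·3. Since 245 ≡ 5 (mod 8), (2/245) = -1, and (2/245)^4 = +1. Now have (3/245).
245 ≡ 1 (mod 4), so quadratic reciprocity gives (3/245) = (245/3). Reduce: 245 ≡ 2 (mod 3). Now have (2/3).
Factor out 2: 2 = 2. Since 3 ≡ 3 (mod 8), (2/3) = -1. Now have -(1/3).
(1/3) = 1. Collecting the sign factors: -1.

-1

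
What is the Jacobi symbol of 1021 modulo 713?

-1

(1021|713)
  = (308|713)    [1021 ≡ 308 mod 713]
  = (77|713)    [713 ≡ 1 mod 8 ⇒ (2|713)^2 = +1]
  = (713|77)    [QR: 77 ≡ 1 mod 4, sign kept]
  = (20|77)    [713 ≡ 20 mod 77]
  = (5|77)    [77 ≡ 5 mod 8 ⇒ (2|77)^2 = +1]
  = (77|5)    [QR: 5 ≡ 1 mod 4, sign kept]
  = (2|5)    [77 ≡ 2 mod 5]
  = -(1|5)    [5 ≡ 5 mod 8 ⇒ (2|5) = -1]
  = -1    [(1|5) = 1]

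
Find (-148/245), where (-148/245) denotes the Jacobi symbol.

(-148/245)
  = (97/245)    [-148 ≡ 97 mod 245]
  = (245/97)    [QR: 97 ≡ 1 mod 4, sign kept]
  = (51/97)    [245 ≡ 51 mod 97]
  = (97/51)    [QR: 97 ≡ 1 mod 4, sign kept]
  = (46/51)    [97 ≡ 46 mod 51]
  = -(23/51)    [51 ≡ 3 mod 8 ⇒ (2/51) = -1]
  = (51/23)    [QR: both ≡ 3 mod 4, sign flips]
  = (5/23)    [51 ≡ 5 mod 23]
  = (23/5)    [QR: 5 ≡ 1 mod 4, sign kept]
  = (3/5)    [23 ≡ 3 mod 5]
  = (5/3)    [QR: 5 ≡ 1 mod 4, sign kept]
  = (2/3)    [5 ≡ 2 mod 3]
  = -(1/3)    [3 ≡ 3 mod 8 ⇒ (2/3) = -1]
  = -1    [(1/3) = 1]

-1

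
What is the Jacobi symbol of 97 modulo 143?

(97/143)
  = (143/97)    [QR: 97 ≡ 1 mod 4, sign kept]
  = (46/97)    [143 ≡ 46 mod 97]
  = (23/97)    [97 ≡ 1 mod 8 ⇒ (2/97) = +1]
  = (97/23)    [QR: 97 ≡ 1 mod 4, sign kept]
  = (5/23)    [97 ≡ 5 mod 23]
  = (23/5)    [QR: 5 ≡ 1 mod 4, sign kept]
  = (3/5)    [23 ≡ 3 mod 5]
  = (5/3)    [QR: 5 ≡ 1 mod 4, sign kept]
  = (2/3)    [5 ≡ 2 mod 3]
  = -(1/3)    [3 ≡ 3 mod 8 ⇒ (2/3) = -1]
  = -1    [(1/3) = 1]

-1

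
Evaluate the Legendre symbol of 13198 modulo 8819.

Reduce the numerator: 13198 ≡ 4379 (mod 8819), so (13198 / 8819) = (4379 / 8819).
Both 4379 ≡ 3 and 8819 ≡ 3 (mod 4), so reciprocity gives (4379 / 8819) = -(8819 / 4379). Reduce: 8819 ≡ 61 (mod 4379). Now have -(61 / 4379).
61 ≡ 1 (mod 4), so quadratic reciprocity gives (61 / 4379) = (4379 / 61). Reduce: 4379 ≡ 48 (mod 61). Now have -(48 / 61).
Factor out 2: 48 = 2^4·3. Since 61 ≡ 5 (mod 8), (2 / 61) = -1, and (2 / 61)^4 = +1. Now have -(3 / 61).
61 ≡ 1 (mod 4), so quadratic reciprocity gives (3 / 61) = (61 / 3). Reduce: 61 ≡ 1 (mod 3). Now have -(1 / 3).
(1 / 3) = 1. Collecting the sign factors: -1.

-1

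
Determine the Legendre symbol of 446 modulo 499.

1

(446/499)
  = -(223/499)    [499 ≡ 3 mod 8 ⇒ (2/499) = -1]
  = (499/223)    [QR: both ≡ 3 mod 4, sign flips]
  = (53/223)    [499 ≡ 53 mod 223]
  = (223/53)    [QR: 53 ≡ 1 mod 4, sign kept]
  = (11/53)    [223 ≡ 11 mod 53]
  = (53/11)    [QR: 53 ≡ 1 mod 4, sign kept]
  = (9/11)    [53 ≡ 9 mod 11]
  = (11/9)    [QR: 9 ≡ 1 mod 4, sign kept]
  = (2/9)    [11 ≡ 2 mod 9]
  = (1/9)    [9 ≡ 1 mod 8 ⇒ (2/9) = +1]
  = 1    [(1/9) = 1]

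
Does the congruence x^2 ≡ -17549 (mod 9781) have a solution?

yes

Reduce the numerator: -17549 ≡ 2013 (mod 9781), so (-17549/9781) = (2013/9781).
2013 ≡ 1 (mod 4), so quadratic reciprocity gives (2013/9781) = (9781/2013). Reduce: 9781 ≡ 1729 (mod 2013). Now have (1729/2013).
1729 ≡ 1 (mod 4), so quadratic reciprocity gives (1729/2013) = (2013/1729). Reduce: 2013 ≡ 284 (mod 1729). Now have (284/1729).
Factor out 2: 284 = 2^2·71. Since 1729 ≡ 1 (mod 8), (2/1729) = +1, and (2/1729)^2 = +1. Now have (71/1729).
1729 ≡ 1 (mod 4), so quadratic reciprocity gives (71/1729) = (1729/71). Reduce: 1729 ≡ 25 (mod 71). Now have (25/71).
25 ≡ 1 (mod 4), so quadratic reciprocity gives (25/71) = (71/25). Reduce: 71 ≡ 21 (mod 25). Now have (21/25).
21 ≡ 1 (mod 4), so quadratic reciprocity gives (21/25) = (25/21). Reduce: 25 ≡ 4 (mod 21). Now have (4/21).
Factor out 2: 4 = 2^2. Since 21 ≡ 5 (mod 8), (2/21) = -1, and (2/21)^2 = +1. Now have (1/21).
(1/21) = 1. Collecting the sign factors: 1.
(-17549/9781) = 1, and 9781 is prime, so -17549 is a quadratic residue mod 9781.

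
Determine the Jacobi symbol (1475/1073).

Reduce the numerator: 1475 ≡ 402 (mod 1073), so (1475/1073) = (402/1073).
Factor out 2: 402 = 2·201. Since 1073 ≡ 1 (mod 8), (2/1073) = +1. Now have (201/1073).
201 ≡ 1 (mod 4), so quadratic reciprocity gives (201/1073) = (1073/201). Reduce: 1073 ≡ 68 (mod 201). Now have (68/201).
Factor out 2: 68 = 2^2·17. Since 201 ≡ 1 (mod 8), (2/201) = +1, and (2/201)^2 = +1. Now have (17/201).
17 ≡ 1 (mod 4), so quadratic reciprocity gives (17/201) = (201/17). Reduce: 201 ≡ 14 (mod 17). Now have (14/17).
Factor out 2: 14 = 2·7. Since 17 ≡ 1 (mod 8), (2/17) = +1. Now have (7/17).
17 ≡ 1 (mod 4), so quadratic reciprocity gives (7/17) = (17/7). Reduce: 17 ≡ 3 (mod 7). Now have (3/7).
Both 3 ≡ 3 and 7 ≡ 3 (mod 4), so reciprocity gives (3/7) = -(7/3). Reduce: 7 ≡ 1 (mod 3). Now have -(1/3).
(1/3) = 1. Collecting the sign factors: -1.

-1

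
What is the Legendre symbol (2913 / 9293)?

-1

(2913 / 9293)
  = (9293 / 2913)    [QR: 2913 ≡ 1 mod 4, sign kept]
  = (554 / 2913)    [9293 ≡ 554 mod 2913]
  = (277 / 2913)    [2913 ≡ 1 mod 8 ⇒ (2 / 2913) = +1]
  = (2913 / 277)    [QR: 277 ≡ 1 mod 4, sign kept]
  = (143 / 277)    [2913 ≡ 143 mod 277]
  = (277 / 143)    [QR: 277 ≡ 1 mod 4, sign kept]
  = (134 / 143)    [277 ≡ 134 mod 143]
  = (67 / 143)    [143 ≡ 7 mod 8 ⇒ (2 / 143) = +1]
  = -(143 / 67)    [QR: both ≡ 3 mod 4, sign flips]
  = -(9 / 67)    [143 ≡ 9 mod 67]
  = -(67 / 9)    [QR: 9 ≡ 1 mod 4, sign kept]
  = -(4 / 9)    [67 ≡ 4 mod 9]
  = -(1 / 9)    [9 ≡ 1 mod 8 ⇒ (2 / 9)^2 = +1]
  = -1    [(1 / 9) = 1]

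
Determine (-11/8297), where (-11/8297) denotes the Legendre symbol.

1

(-11/8297)
  = (8286/8297)    [-11 ≡ 8286 mod 8297]
  = (4143/8297)    [8297 ≡ 1 mod 8 ⇒ (2/8297) = +1]
  = (8297/4143)    [QR: 8297 ≡ 1 mod 4, sign kept]
  = (11/4143)    [8297 ≡ 11 mod 4143]
  = -(4143/11)    [QR: both ≡ 3 mod 4, sign flips]
  = -(7/11)    [4143 ≡ 7 mod 11]
  = (11/7)    [QR: both ≡ 3 mod 4, sign flips]
  = (4/7)    [11 ≡ 4 mod 7]
  = (1/7)    [7 ≡ 7 mod 8 ⇒ (2/7)^2 = +1]
  = 1    [(1/7) = 1]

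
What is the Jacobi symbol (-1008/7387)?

(-1008/7387)
  = (6379/7387)    [-1008 ≡ 6379 mod 7387]
  = -(7387/6379)    [QR: both ≡ 3 mod 4, sign flips]
  = -(1008/6379)    [7387 ≡ 1008 mod 6379]
  = -(63/6379)    [6379 ≡ 3 mod 8 ⇒ (2/6379)^4 = +1]
  = (6379/63)    [QR: both ≡ 3 mod 4, sign flips]
  = (16/63)    [6379 ≡ 16 mod 63]
  = (1/63)    [63 ≡ 7 mod 8 ⇒ (2/63)^4 = +1]
  = 1    [(1/63) = 1]

1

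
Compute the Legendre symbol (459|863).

Both 459 ≡ 3 and 863 ≡ 3 (mod 4), so reciprocity gives (459|863) = -(863|459). Reduce: 863 ≡ 404 (mod 459). Now have -(404|459).
Factor out 2: 404 = 2^2·101. Since 459 ≡ 3 (mod 8), (2|459) = -1, and (2|459)^2 = +1. Now have -(101|459).
101 ≡ 1 (mod 4), so quadratic reciprocity gives (101|459) = (459|101). Reduce: 459 ≡ 55 (mod 101). Now have -(55|101).
101 ≡ 1 (mod 4), so quadratic reciprocity gives (55|101) = (101|55). Reduce: 101 ≡ 46 (mod 55). Now have -(46|55).
Factor out 2: 46 = 2·23. Since 55 ≡ 7 (mod 8), (2|55) = +1. Now have -(23|55).
Both 23 ≡ 3 and 55 ≡ 3 (mod 4), so reciprocity gives (23|55) = -(55|23). Reduce: 55 ≡ 9 (mod 23). Now have (9|23).
9 ≡ 1 (mod 4), so quadratic reciprocity gives (9|23) = (23|9). Reduce: 23 ≡ 5 (mod 9). Now have (5|9).
5 ≡ 1 (mod 4), so quadratic reciprocity gives (5|9) = (9|5). Reduce: 9 ≡ 4 (mod 5). Now have (4|5).
Factor out 2: 4 = 2^2. Since 5 ≡ 5 (mod 8), (2|5) = -1, and (2|5)^2 = +1. Now have (1|5).
(1|5) = 1. Collecting the sign factors: 1.

1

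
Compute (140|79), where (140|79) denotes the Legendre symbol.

(140|79)
  = (61|79)    [140 ≡ 61 mod 79]
  = (79|61)    [QR: 61 ≡ 1 mod 4, sign kept]
  = (18|61)    [79 ≡ 18 mod 61]
  = -(9|61)    [61 ≡ 5 mod 8 ⇒ (2|61) = -1]
  = -(61|9)    [QR: 9 ≡ 1 mod 4, sign kept]
  = -(7|9)    [61 ≡ 7 mod 9]
  = -(9|7)    [QR: 9 ≡ 1 mod 4, sign kept]
  = -(2|7)    [9 ≡ 2 mod 7]
  = -(1|7)    [7 ≡ 7 mod 8 ⇒ (2|7) = +1]
  = -1    [(1|7) = 1]

-1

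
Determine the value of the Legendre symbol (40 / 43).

1

(40 / 43)
  = -(5 / 43)    [43 ≡ 3 mod 8 ⇒ (2 / 43)^3 = -1]
  = -(43 / 5)    [QR: 5 ≡ 1 mod 4, sign kept]
  = -(3 / 5)    [43 ≡ 3 mod 5]
  = -(5 / 3)    [QR: 5 ≡ 1 mod 4, sign kept]
  = -(2 / 3)    [5 ≡ 2 mod 3]
  = (1 / 3)    [3 ≡ 3 mod 8 ⇒ (2 / 3) = -1]
  = 1    [(1 / 3) = 1]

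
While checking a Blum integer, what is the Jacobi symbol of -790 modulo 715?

(-790 / 715)
  = (640 / 715)    [-790 ≡ 640 mod 715]
  = -(5 / 715)    [715 ≡ 3 mod 8 ⇒ (2 / 715)^7 = -1]
  = -(715 / 5)    [QR: 5 ≡ 1 mod 4, sign kept]
  = -(0 / 5)    [715 ≡ 0 mod 5]
  = 0    [numerator 0, gcd > 1]

0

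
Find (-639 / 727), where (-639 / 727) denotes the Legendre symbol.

(-639 / 727)
  = (88 / 727)    [-639 ≡ 88 mod 727]
  = (11 / 727)    [727 ≡ 7 mod 8 ⇒ (2 / 727)^3 = +1]
  = -(727 / 11)    [QR: both ≡ 3 mod 4, sign flips]
  = -(1 / 11)    [727 ≡ 1 mod 11]
  = -1    [(1 / 11) = 1]

-1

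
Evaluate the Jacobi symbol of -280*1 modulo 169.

1

By multiplicativity, (-280·1|169) = (-280|169)·(1|169).
First factor (-280|169):
Reduce the numerator: -280 ≡ 58 (mod 169), so (-280|169) = (58|169).
Factor out 2: 58 = 2·29. Since 169 ≡ 1 (mod 8), (2|169) = +1. Now have (29|169).
29 ≡ 1 (mod 4), so quadratic reciprocity gives (29|169) = (169|29). Reduce: 169 ≡ 24 (mod 29). Now have (24|29).
Factor out 2: 24 = 2^3·3. Since 29 ≡ 5 (mod 8), (2|29) = -1, and (2|29)^3 = -1. Now have -(3|29).
29 ≡ 1 (mod 4), so quadratic reciprocity gives (3|29) = (29|3). Reduce: 29 ≡ 2 (mod 3). Now have -(2|3).
Factor out 2: 2 = 2. Since 3 ≡ 3 (mod 8), (2|3) = -1. Now have (1|3).
(1|3) = 1. Collecting the sign factors: 1.
Second factor (1|169):
(1|169) = 1. Collecting the sign factors: 1.
Product: (1)·(1) = 1.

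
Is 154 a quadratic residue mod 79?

no

(154/79)
  = (75/79)    [154 ≡ 75 mod 79]
  = -(79/75)    [QR: both ≡ 3 mod 4, sign flips]
  = -(4/75)    [79 ≡ 4 mod 75]
  = -(1/75)    [75 ≡ 3 mod 8 ⇒ (2/75)^2 = +1]
  = -1    [(1/75) = 1]
(154/79) = -1, and 79 is prime, so 154 is not a quadratic residue mod 79.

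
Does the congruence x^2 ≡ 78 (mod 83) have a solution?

(78|83)
  = -(39|83)    [83 ≡ 3 mod 8 ⇒ (2|83) = -1]
  = (83|39)    [QR: both ≡ 3 mod 4, sign flips]
  = (5|39)    [83 ≡ 5 mod 39]
  = (39|5)    [QR: 5 ≡ 1 mod 4, sign kept]
  = (4|5)    [39 ≡ 4 mod 5]
  = (1|5)    [5 ≡ 5 mod 8 ⇒ (2|5)^2 = +1]
  = 1    [(1|5) = 1]
(78|83) = 1, and 83 is prime, so 78 is a quadratic residue mod 83.

yes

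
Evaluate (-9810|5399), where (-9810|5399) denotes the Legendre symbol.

1

(-9810|5399)
  = (988|5399)    [-9810 ≡ 988 mod 5399]
  = (247|5399)    [5399 ≡ 7 mod 8 ⇒ (2|5399)^2 = +1]
  = -(5399|247)    [QR: both ≡ 3 mod 4, sign flips]
  = -(212|247)    [5399 ≡ 212 mod 247]
  = -(53|247)    [247 ≡ 7 mod 8 ⇒ (2|247)^2 = +1]
  = -(247|53)    [QR: 53 ≡ 1 mod 4, sign kept]
  = -(35|53)    [247 ≡ 35 mod 53]
  = -(53|35)    [QR: 53 ≡ 1 mod 4, sign kept]
  = -(18|35)    [53 ≡ 18 mod 35]
  = (9|35)    [35 ≡ 3 mod 8 ⇒ (2|35) = -1]
  = (35|9)    [QR: 9 ≡ 1 mod 4, sign kept]
  = (8|9)    [35 ≡ 8 mod 9]
  = (1|9)    [9 ≡ 1 mod 8 ⇒ (2|9)^3 = +1]
  = 1    [(1|9) = 1]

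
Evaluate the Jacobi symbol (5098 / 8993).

1

Factor out 2: 5098 = 2·2549. Since 8993 ≡ 1 (mod 8), (2 / 8993) = +1. Now have (2549 / 8993).
2549 ≡ 1 (mod 4), so quadratic reciprocity gives (2549 / 8993) = (8993 / 2549). Reduce: 8993 ≡ 1346 (mod 2549). Now have (1346 / 2549).
Factor out 2: 1346 = 2·673. Since 2549 ≡ 5 (mod 8), (2 / 2549) = -1. Now have -(673 / 2549).
673 ≡ 1 (mod 4), so quadratic reciprocity gives (673 / 2549) = (2549 / 673). Reduce: 2549 ≡ 530 (mod 673). Now have -(530 / 673).
Factor out 2: 530 = 2·265. Since 673 ≡ 1 (mod 8), (2 / 673) = +1. Now have -(265 / 673).
265 ≡ 1 (mod 4), so quadratic reciprocity gives (265 / 673) = (673 / 265). Reduce: 673 ≡ 143 (mod 265). Now have -(143 / 265).
265 ≡ 1 (mod 4), so quadratic reciprocity gives (143 / 265) = (265 / 143). Reduce: 265 ≡ 122 (mod 143). Now have -(122 / 143).
Factor out 2: 122 = 2·61. Since 143 ≡ 7 (mod 8), (2 / 143) = +1. Now have -(61 / 143).
61 ≡ 1 (mod 4), so quadratic reciprocity gives (61 / 143) = (143 / 61). Reduce: 143 ≡ 21 (mod 61). Now have -(21 / 61).
21 ≡ 1 (mod 4), so quadratic reciprocity gives (21 / 61) = (61 / 21). Reduce: 61 ≡ 19 (mod 21). Now have -(19 / 21).
21 ≡ 1 (mod 4), so quadratic reciprocity gives (19 / 21) = (21 / 19). Reduce: 21 ≡ 2 (mod 19). Now have -(2 / 19).
Factor out 2: 2 = 2. Since 19 ≡ 3 (mod 8), (2 / 19) = -1. Now have (1 / 19).
(1 / 19) = 1. Collecting the sign factors: 1.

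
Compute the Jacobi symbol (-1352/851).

1

Reduce the numerator: -1352 ≡ 350 (mod 851), so (-1352/851) = (350/851).
Factor out 2: 350 = 2·175. Since 851 ≡ 3 (mod 8), (2/851) = -1. Now have -(175/851).
Both 175 ≡ 3 and 851 ≡ 3 (mod 4), so reciprocity gives (175/851) = -(851/175). Reduce: 851 ≡ 151 (mod 175). Now have (151/175).
Both 151 ≡ 3 and 175 ≡ 3 (mod 4), so reciprocity gives (151/175) = -(175/151). Reduce: 175 ≡ 24 (mod 151). Now have -(24/151).
Factor out 2: 24 = 2^3·3. Since 151 ≡ 7 (mod 8), (2/151) = +1, and (2/151)^3 = +1. Now have -(3/151).
Both 3 ≡ 3 and 151 ≡ 3 (mod 4), so reciprocity gives (3/151) = -(151/3). Reduce: 151 ≡ 1 (mod 3). Now have (1/3).
(1/3) = 1. Collecting the sign factors: 1.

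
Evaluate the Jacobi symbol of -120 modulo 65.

(-120 / 65)
  = (10 / 65)    [-120 ≡ 10 mod 65]
  = (5 / 65)    [65 ≡ 1 mod 8 ⇒ (2 / 65) = +1]
  = (65 / 5)    [QR: 5 ≡ 1 mod 4, sign kept]
  = (0 / 5)    [65 ≡ 0 mod 5]
  = 0    [numerator 0, gcd > 1]

0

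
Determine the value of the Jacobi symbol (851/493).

-1

Reduce the numerator: 851 ≡ 358 (mod 493), so (851/493) = (358/493).
Factor out 2: 358 = 2·179. Since 493 ≡ 5 (mod 8), (2/493) = -1. Now have -(179/493).
493 ≡ 1 (mod 4), so quadratic reciprocity gives (179/493) = (493/179). Reduce: 493 ≡ 135 (mod 179). Now have -(135/179).
Both 135 ≡ 3 and 179 ≡ 3 (mod 4), so reciprocity gives (135/179) = -(179/135). Reduce: 179 ≡ 44 (mod 135). Now have (44/135).
Factor out 2: 44 = 2^2·11. Since 135 ≡ 7 (mod 8), (2/135) = +1, and (2/135)^2 = +1. Now have (11/135).
Both 11 ≡ 3 and 135 ≡ 3 (mod 4), so reciprocity gives (11/135) = -(135/11). Reduce: 135 ≡ 3 (mod 11). Now have -(3/11).
Both 3 ≡ 3 and 11 ≡ 3 (mod 4), so reciprocity gives (3/11) = -(11/3). Reduce: 11 ≡ 2 (mod 3). Now have (2/3).
Factor out 2: 2 = 2. Since 3 ≡ 3 (mod 8), (2/3) = -1. Now have -(1/3).
(1/3) = 1. Collecting the sign factors: -1.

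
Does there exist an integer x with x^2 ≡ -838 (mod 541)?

(-838/541)
  = (244/541)    [-838 ≡ 244 mod 541]
  = (61/541)    [541 ≡ 5 mod 8 ⇒ (2/541)^2 = +1]
  = (541/61)    [QR: 61 ≡ 1 mod 4, sign kept]
  = (53/61)    [541 ≡ 53 mod 61]
  = (61/53)    [QR: 53 ≡ 1 mod 4, sign kept]
  = (8/53)    [61 ≡ 8 mod 53]
  = -(1/53)    [53 ≡ 5 mod 8 ⇒ (2/53)^3 = -1]
  = -1    [(1/53) = 1]
(-838/541) = -1, and 541 is prime, so -838 is not a quadratic residue mod 541.

no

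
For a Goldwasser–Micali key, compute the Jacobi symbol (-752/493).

-1

Pull out -1: (-752/493) = (-1/493)·(752/493). Since 493 ≡ 1 (mod 4), (-1/493) = +1. Now have (752/493).
Reduce the numerator: 752 ≡ 259 (mod 493), so (752/493) = (259/493).
493 ≡ 1 (mod 4), so quadratic reciprocity gives (259/493) = (493/259). Reduce: 493 ≡ 234 (mod 259). Now have (234/259).
Factor out 2: 234 = 2·117. Since 259 ≡ 3 (mod 8), (2/259) = -1. Now have -(117/259).
117 ≡ 1 (mod 4), so quadratic reciprocity gives (117/259) = (259/117). Reduce: 259 ≡ 25 (mod 117). Now have -(25/117).
25 ≡ 1 (mod 4), so quadratic reciprocity gives (25/117) = (117/25). Reduce: 117 ≡ 17 (mod 25). Now have -(17/25).
17 ≡ 1 (mod 4), so quadratic reciprocity gives (17/25) = (25/17). Reduce: 25 ≡ 8 (mod 17). Now have -(8/17).
Factor out 2: 8 = 2^3. Since 17 ≡ 1 (mod 8), (2/17) = +1, and (2/17)^3 = +1. Now have -(1/17).
(1/17) = 1. Collecting the sign factors: -1.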